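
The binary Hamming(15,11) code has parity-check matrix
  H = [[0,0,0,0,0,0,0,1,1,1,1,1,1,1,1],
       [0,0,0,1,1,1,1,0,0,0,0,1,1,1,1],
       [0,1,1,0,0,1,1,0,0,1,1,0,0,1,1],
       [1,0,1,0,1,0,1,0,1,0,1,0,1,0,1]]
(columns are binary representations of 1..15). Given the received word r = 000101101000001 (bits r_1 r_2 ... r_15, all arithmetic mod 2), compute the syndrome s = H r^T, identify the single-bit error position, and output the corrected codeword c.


s = (0, 0, 1, 1)^T, error position = 3, corrected codeword c = 001101101000001

Compute s = H r^T mod 2 one row at a time:
  s_1 = 0 + 1 + 0 + 0 + 0 + 0 + 0 + 1 = 2 ≡ 0 (mod 2).
  s_2 = 1 + 0 + 1 + 1 + 0 + 0 + 0 + 1 = 4 ≡ 0 (mod 2).
  s_3 = 0 + 0 + 1 + 1 + 0 + 0 + 0 + 1 = 3 ≡ 1 (mod 2).
  s_4 = 0 + 0 + 0 + 1 + 1 + 0 + 0 + 1 = 3 ≡ 1 (mod 2).
s = (0, 0, 1, 1)^T — this equals column 3 of H (binary 0011), so error is at position 3.
Correct: flip bit 3 of r = 000101101000001 to get c = 001101101000001.


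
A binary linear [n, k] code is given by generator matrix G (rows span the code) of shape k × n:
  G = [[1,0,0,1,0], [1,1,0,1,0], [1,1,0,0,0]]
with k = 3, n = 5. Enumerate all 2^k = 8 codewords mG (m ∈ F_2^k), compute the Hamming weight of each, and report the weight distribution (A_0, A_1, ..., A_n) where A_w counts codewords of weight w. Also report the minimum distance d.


Weight distribution: A_0 = 1, A_1 = 3, A_2 = 3, A_3 = 1. Minimum distance d = 1.

Enumerate all 2^3 = 8 messages m ∈ F_2^3.
For each, compute codeword c = mG in F_2^5, then tally its weight.
  m = 000 → c = 00000, weight = 0.
  m = 100 → c = 10010, weight = 2.
  m = 010 → c = 11010, weight = 3.
  m = 110 → c = 01000, weight = 1.
  m = 001 → c = 11000, weight = 2.
  m = 101 → c = 01010, weight = 2.
  m = 011 → c = 00010, weight = 1.
  m = 111 → c = 10000, weight = 1.
Tally weights:
  weight 0: 1 codewords.
  weight 1: 3 codewords.
  weight 2: 3 codewords.
  weight 3: 1 codewords.
Minimum distance d = smallest w > 0 with A_w > 0 = 1.
Sanity: Σ A_w = 8 = 2^3 = 8 ✓.


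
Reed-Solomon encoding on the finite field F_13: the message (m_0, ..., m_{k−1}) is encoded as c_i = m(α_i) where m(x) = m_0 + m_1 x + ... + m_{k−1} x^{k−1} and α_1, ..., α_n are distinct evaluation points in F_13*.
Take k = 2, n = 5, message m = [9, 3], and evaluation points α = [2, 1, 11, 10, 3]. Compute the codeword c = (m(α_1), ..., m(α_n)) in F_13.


c = [2, 12, 3, 0, 5]

Message polynomial: m(x) = 9 + 3·x (mod 13).
For each evaluation point α_i, compute m(α_i) mod 13:
  α_1 = 2: Horner steps 3 → 2, so m(2) = 2.
  α_2 = 1: Horner steps 3 → 12, so m(1) = 12.
  α_3 = 11: Horner steps 3 → 3, so m(11) = 3.
  α_4 = 10: Horner steps 3 → 0, so m(10) = 0.
  α_5 = 3: Horner steps 3 → 5, so m(3) = 5.
Codeword c = [2, 12, 3, 0, 5] ∈ F_13^5.


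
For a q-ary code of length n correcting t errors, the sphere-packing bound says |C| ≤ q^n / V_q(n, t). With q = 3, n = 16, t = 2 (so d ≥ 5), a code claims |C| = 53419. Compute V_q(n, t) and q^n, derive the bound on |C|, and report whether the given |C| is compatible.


V_q(n, t) = 513, q^n = 43046721, Hamming bound = 83911, |C| = 53419 ≤ bound (satisfied).

Step 1: Compute V_q(n, t) = Σ_{j=0}^2 C(n, j) (q−1)^j.
  j = 0: C(16,0)·(2)^0 = 1·1 = 1.
  j = 1: C(16,1)·(2)^1 = 16·2 = 32.
  j = 2: C(16,2)·(2)^2 = 120·4 = 480.
  V_q(n, t) = 1 + 32 + 480 = 513.
Step 2: q^n = 3^16 = 43046721.
Step 3: Hamming bound ⌊q^n / V_q(n,t)⌋ = ⌊43046721/513⌋ = 83911.
Step 4: Compare |C| = 53419 to 83911: satisfied.
The claimed |C| lies below the Hamming bound.


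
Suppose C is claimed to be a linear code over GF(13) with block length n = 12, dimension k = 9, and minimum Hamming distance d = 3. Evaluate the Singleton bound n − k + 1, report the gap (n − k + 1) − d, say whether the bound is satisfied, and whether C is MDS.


Singleton RHS = n − k + 1 = 4, slack = 1, bound satisfied, not MDS.

Singleton bound: d ≤ n − k + 1.
Here n = 12, k = 9, so n − k + 1 = 4.
Given d = 3, check d ≤ 4: YES.
Slack = (n − k + 1) − d = 1.
The code is NOT MDS (slack = 1 > 0).
Description: the claimed parameters are [12, 9, 3]_13; such a code would be non-MDS.


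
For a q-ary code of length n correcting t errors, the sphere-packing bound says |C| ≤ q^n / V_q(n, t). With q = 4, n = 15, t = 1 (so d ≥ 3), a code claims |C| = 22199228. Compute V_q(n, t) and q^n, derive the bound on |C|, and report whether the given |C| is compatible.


V_q(n, t) = 46, q^n = 1073741824, Hamming bound = 23342213, |C| = 22199228 ≤ bound (satisfied).

Step 1: Compute V_q(n, t) = Σ_{j=0}^1 C(n, j) (q−1)^j.
  j = 0: C(15,0)·(3)^0 = 1·1 = 1.
  j = 1: C(15,1)·(3)^1 = 15·3 = 45.
  V_q(n, t) = 1 + 45 = 46.
Step 2: q^n = 4^15 = 1073741824.
Step 3: Hamming bound ⌊q^n / V_q(n,t)⌋ = ⌊1073741824/46⌋ = 23342213.
Step 4: Compare |C| = 22199228 to 23342213: satisfied.
The claimed |C| lies below the Hamming bound.


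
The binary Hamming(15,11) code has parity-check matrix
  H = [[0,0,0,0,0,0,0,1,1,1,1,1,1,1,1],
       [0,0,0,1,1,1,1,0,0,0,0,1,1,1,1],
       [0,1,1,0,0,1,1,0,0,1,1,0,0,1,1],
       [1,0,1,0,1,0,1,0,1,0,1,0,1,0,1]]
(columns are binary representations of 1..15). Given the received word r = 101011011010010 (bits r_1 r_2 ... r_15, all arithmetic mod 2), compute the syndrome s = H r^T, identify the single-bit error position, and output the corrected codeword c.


s = (0, 1, 0, 1)^T, error position = 5, corrected codeword c = 101001011010010

Compute s = H r^T mod 2 one row at a time:
  s_1 = 1 + 1 + 0 + 1 + 0 + 0 + 1 + 0 = 4 ≡ 0 (mod 2).
  s_2 = 0 + 1 + 1 + 0 + 0 + 0 + 1 + 0 = 3 ≡ 1 (mod 2).
  s_3 = 0 + 1 + 1 + 0 + 0 + 1 + 1 + 0 = 4 ≡ 0 (mod 2).
  s_4 = 1 + 1 + 1 + 0 + 1 + 1 + 0 + 0 = 5 ≡ 1 (mod 2).
s = (0, 1, 0, 1)^T — this equals column 5 of H (binary 0101), so error is at position 5.
Correct: flip bit 5 of r = 101011011010010 to get c = 101001011010010.


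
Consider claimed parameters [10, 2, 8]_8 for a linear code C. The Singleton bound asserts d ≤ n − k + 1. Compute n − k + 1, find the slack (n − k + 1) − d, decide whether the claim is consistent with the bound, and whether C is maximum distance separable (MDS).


Singleton RHS = n − k + 1 = 9, slack = 1, bound satisfied, not MDS.

Singleton bound: d ≤ n − k + 1.
Here n = 10, k = 2, so n − k + 1 = 9.
Given d = 8, check d ≤ 9: YES.
Slack = (n − k + 1) − d = 1.
The code is NOT MDS (slack = 1 > 0).
Description: the claimed parameters are [10, 2, 8]_8; such a code would be non-MDS.


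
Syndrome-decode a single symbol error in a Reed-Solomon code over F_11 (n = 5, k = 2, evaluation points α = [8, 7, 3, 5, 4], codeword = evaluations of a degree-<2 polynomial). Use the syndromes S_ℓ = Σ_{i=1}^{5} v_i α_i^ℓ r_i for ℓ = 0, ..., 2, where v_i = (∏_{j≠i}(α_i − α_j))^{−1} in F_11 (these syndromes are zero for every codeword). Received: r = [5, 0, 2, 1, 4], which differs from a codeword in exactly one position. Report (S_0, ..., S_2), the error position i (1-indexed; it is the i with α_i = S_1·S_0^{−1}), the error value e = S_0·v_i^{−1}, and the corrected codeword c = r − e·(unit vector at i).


S = (3, 1, 4), error at position 5, error magnitude e = 8, c = [5, 0, 2, 1, 7].

Step 1: column multipliers v_i = (∏_{j≠i}(α_i − α_j))^{−1} mod 11.
  i = 1 (α = 8): (8−7)(8−3)(8−5)(8−4) = 1·5·3·4 = 60 ≡ 5, so v_1 = 5^{−1} = 9 (mod 11).
  i = 2 (α = 7): (7−8)(7−3)(7−5)(7−4) = (−1)·4·2·3 = −24 ≡ 9, so v_2 = 9^{−1} = 5 (mod 11).
  i = 3 (α = 3): (3−8)(3−7)(3−5)(3−4) = (−5)·(−4)·(−2)·(−1) = 40 ≡ 7, so v_3 = 7^{−1} = 8 (mod 11).
  i = 4 (α = 5): (5−8)(5−7)(5−3)(5−4) = (−3)·(−2)·2·1 = 12 ≡ 1, so v_4 = 1^{−1} = 1 (mod 11).
  i = 5 (α = 4): (4−8)(4−7)(4−3)(4−5) = (−4)·(−3)·1·(−1) = −12 ≡ 10, so v_5 = 10^{−1} = 10 (mod 11).
  v = [9, 5, 8, 1, 10].
Step 2: syndromes of r = [5, 0, 2, 1, 4] (all sums mod 11).
  S_0 = Σ v_i r_i = 9·5 + 5·0 + 8·2 + 1·1 + 10·4 = 102 ≡ 3.
  S_1 = Σ v_i α_i r_i = 9·8·5 + 5·7·0 + 8·3·2 + 1·5·1 + 10·4·4 = 573 ≡ 1.
  α_i^2 mod 11 = [9, 5, 9, 3, 5].
  S_2 = Σ v_i α_i^2 r_i = 9·9·5 + 5·5·0 + 8·9·2 + 1·3·1 + 10·5·4 = 752 ≡ 4.
  S = (3, 1, 4) ≠ 0, so r is not a codeword (an error is present).
Step 3: locate the error. For a single error e at position i, S_ℓ = v_i·e·α_i^ℓ, so α_err = S_1/S_0.
  S_0^{−1} = 3^{−1} = 4 (mod 11), so α_err = 1·4 = 4 ≡ 4 = α_5. Error position i = 5.
  Consistency check: S_2/S_1 = 4·1 = 4 ≡ 4 = α_err ✓ (single-error assumption holds).
Step 4: error magnitude e = S_0/v_5 = S_0·∏_{j≠5}(α_5 − α_j) = 3·10 = 30 ≡ 8 (mod 11).
Step 5: correct position 5: c_5 = r_5 − e = 4 − 8 ≡ 7 (mod 11). Hence c = [5, 0, 2, 1, 7].
  Check: interpolating c through the α_i gives m(x) = 9 + 5·x (degree < 2) with m(α_i) = c_i for every i, so c is indeed a codeword.


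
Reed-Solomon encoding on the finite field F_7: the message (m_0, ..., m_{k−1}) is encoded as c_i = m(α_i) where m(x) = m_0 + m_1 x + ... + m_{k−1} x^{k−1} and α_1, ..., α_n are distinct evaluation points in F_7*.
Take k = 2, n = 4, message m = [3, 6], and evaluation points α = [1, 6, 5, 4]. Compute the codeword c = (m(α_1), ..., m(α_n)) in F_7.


c = [2, 4, 5, 6]

Message polynomial: m(x) = 3 + 6·x (mod 7).
For each evaluation point α_i, compute m(α_i) mod 7:
  α_1 = 1: Horner steps 6 → 2, so m(1) = 2.
  α_2 = 6: Horner steps 6 → 4, so m(6) = 4.
  α_3 = 5: Horner steps 6 → 5, so m(5) = 5.
  α_4 = 4: Horner steps 6 → 6, so m(4) = 6.
Codeword c = [2, 4, 5, 6] ∈ F_7^4.


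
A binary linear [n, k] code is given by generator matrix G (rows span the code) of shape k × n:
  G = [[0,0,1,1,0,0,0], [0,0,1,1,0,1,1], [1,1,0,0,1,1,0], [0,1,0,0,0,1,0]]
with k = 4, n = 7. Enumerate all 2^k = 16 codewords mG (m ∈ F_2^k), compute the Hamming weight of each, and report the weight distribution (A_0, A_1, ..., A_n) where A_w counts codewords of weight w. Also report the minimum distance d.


Weight distribution: A_0 = 1, A_2 = 5, A_4 = 7, A_6 = 3. Minimum distance d = 2.

Enumerate all 2^4 = 16 messages m ∈ F_2^4.
For each, compute codeword c = mG in F_2^7, then tally its weight.
  m = 0000 → c = 0000000, weight = 0.
  m = 1000 → c = 0011000, weight = 2.
  m = 0100 → c = 0011011, weight = 4.
  m = 1100 → c = 0000011, weight = 2.
  m = 0010 → c = 1100110, weight = 4.
  m = 1010 → c = 1111110, weight = 6.
  m = 0110 → c = 1111101, weight = 6.
  m = 1110 → c = 1100101, weight = 4.
  m = 0001 → c = 0100010, weight = 2.
  m = 1001 → c = 0111010, weight = 4.
  m = 0101 → c = 0111001, weight = 4.
  m = 1101 → c = 0100001, weight = 2.
  m = 0011 → c = 1000100, weight = 2.
  m = 1011 → c = 1011100, weight = 4.
  m = 0111 → c = 1011111, weight = 6.
  m = 1111 → c = 1000111, weight = 4.
Tally weights:
  weight 0: 1 codewords.
  weight 2: 5 codewords.
  weight 4: 7 codewords.
  weight 6: 3 codewords.
Minimum distance d = smallest w > 0 with A_w > 0 = 2.
Sanity: Σ A_w = 16 = 2^4 = 16 ✓.


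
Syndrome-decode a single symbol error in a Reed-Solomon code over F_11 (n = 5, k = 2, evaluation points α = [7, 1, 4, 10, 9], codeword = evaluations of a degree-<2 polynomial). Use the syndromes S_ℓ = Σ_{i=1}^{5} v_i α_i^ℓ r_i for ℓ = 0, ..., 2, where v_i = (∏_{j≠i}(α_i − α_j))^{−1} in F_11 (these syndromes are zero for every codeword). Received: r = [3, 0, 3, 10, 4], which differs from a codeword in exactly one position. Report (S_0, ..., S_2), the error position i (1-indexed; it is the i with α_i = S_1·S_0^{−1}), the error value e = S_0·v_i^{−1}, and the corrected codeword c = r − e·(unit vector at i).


S = (8, 10, 7), error at position 3, error magnitude e = 7, c = [3, 0, 7, 10, 4].

Step 1: column multipliers v_i = (∏_{j≠i}(α_i − α_j))^{−1} mod 11.
  i = 1 (α = 7): (7−1)(7−4)(7−10)(7−9) = 6·3·(−3)·(−2) = 108 ≡ 9, so v_1 = 9^{−1} = 5 (mod 11).
  i = 2 (α = 1): (1−7)(1−4)(1−10)(1−9) = (−6)·(−3)·(−9)·(−8) = 1296 ≡ 9, so v_2 = 9^{−1} = 5 (mod 11).
  i = 3 (α = 4): (4−7)(4−1)(4−10)(4−9) = (−3)·3·(−6)·(−5) = −270 ≡ 5, so v_3 = 5^{−1} = 9 (mod 11).
  i = 4 (α = 10): (10−7)(10−1)(10−4)(10−9) = 3·9·6·1 = 162 ≡ 8, so v_4 = 8^{−1} = 7 (mod 11).
  i = 5 (α = 9): (9−7)(9−1)(9−4)(9−10) = 2·8·5·(−1) = −80 ≡ 8, so v_5 = 8^{−1} = 7 (mod 11).
  v = [5, 5, 9, 7, 7].
Step 2: syndromes of r = [3, 0, 3, 10, 4] (all sums mod 11).
  S_0 = Σ v_i r_i = 5·3 + 5·0 + 9·3 + 7·10 + 7·4 = 140 ≡ 8.
  S_1 = Σ v_i α_i r_i = 5·7·3 + 5·1·0 + 9·4·3 + 7·10·10 + 7·9·4 = 1165 ≡ 10.
  α_i^2 mod 11 = [5, 1, 5, 1, 4].
  S_2 = Σ v_i α_i^2 r_i = 5·5·3 + 5·1·0 + 9·5·3 + 7·1·10 + 7·4·4 = 392 ≡ 7.
  S = (8, 10, 7) ≠ 0, so r is not a codeword (an error is present).
Step 3: locate the error. For a single error e at position i, S_ℓ = v_i·e·α_i^ℓ, so α_err = S_1/S_0.
  S_0^{−1} = 8^{−1} = 7 (mod 11), so α_err = 10·7 = 70 ≡ 4 = α_3. Error position i = 3.
  Consistency check: S_2/S_1 = 7·10 = 70 ≡ 4 = α_err ✓ (single-error assumption holds).
Step 4: error magnitude e = S_0/v_3 = S_0·∏_{j≠3}(α_3 − α_j) = 8·5 = 40 ≡ 7 (mod 11).
Step 5: correct position 3: c_3 = r_3 − e = 3 − 7 ≡ 7 (mod 11). Hence c = [3, 0, 7, 10, 4].
  Check: interpolating c through the α_i gives m(x) = 5 + 6·x (degree < 2) with m(α_i) = c_i for every i, so c is indeed a codeword.


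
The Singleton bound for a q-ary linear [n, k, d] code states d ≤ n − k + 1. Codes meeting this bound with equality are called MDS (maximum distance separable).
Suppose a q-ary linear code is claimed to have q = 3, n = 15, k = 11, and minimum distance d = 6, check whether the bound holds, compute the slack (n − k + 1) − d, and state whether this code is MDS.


Singleton RHS = n − k + 1 = 5, slack = -1, bound violated (no such code; not MDS).

Singleton bound: d ≤ n − k + 1.
Here n = 15, k = 11, so n − k + 1 = 5.
Given d = 6, check d ≤ 5: NO.
Slack = (n − k + 1) − d = -1.
The slack is negative: d = 6 exceeds n − k + 1 = 5 by 1, so the Singleton bound is violated and no linear [15, 11, 6]_3 code can exist. In particular it is not MDS (MDS requires d = n − k + 1 exactly).
Description: the claimed parameters are [15, 11, 6]_3; such a code would be impossible (violates the Singleton bound).


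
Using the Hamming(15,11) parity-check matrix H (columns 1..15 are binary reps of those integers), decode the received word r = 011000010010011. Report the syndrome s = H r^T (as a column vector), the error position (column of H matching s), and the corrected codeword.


s = (0, 0, 1, 1)^T, error position = 3, corrected codeword c = 010000010010011

Compute s = H r^T mod 2 one row at a time:
  s_1 = 1 + 0 + 0 + 1 + 0 + 0 + 1 + 1 = 4 ≡ 0 (mod 2).
  s_2 = 0 + 0 + 0 + 0 + 0 + 0 + 1 + 1 = 2 ≡ 0 (mod 2).
  s_3 = 1 + 1 + 0 + 0 + 0 + 1 + 1 + 1 = 5 ≡ 1 (mod 2).
  s_4 = 0 + 1 + 0 + 0 + 0 + 1 + 0 + 1 = 3 ≡ 1 (mod 2).
s = (0, 0, 1, 1)^T — this equals column 3 of H (binary 0011), so error is at position 3.
Correct: flip bit 3 of r = 011000010010011 to get c = 010000010010011.


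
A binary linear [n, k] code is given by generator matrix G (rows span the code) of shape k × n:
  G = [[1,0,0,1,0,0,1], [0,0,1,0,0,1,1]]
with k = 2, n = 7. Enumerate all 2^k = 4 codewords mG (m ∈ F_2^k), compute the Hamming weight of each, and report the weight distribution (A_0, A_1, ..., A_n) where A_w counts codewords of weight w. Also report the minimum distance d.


Weight distribution: A_0 = 1, A_3 = 2, A_4 = 1. Minimum distance d = 3.

Enumerate all 2^2 = 4 messages m ∈ F_2^2.
For each, compute codeword c = mG in F_2^7, then tally its weight.
  m = 00 → c = 0000000, weight = 0.
  m = 10 → c = 1001001, weight = 3.
  m = 01 → c = 0010011, weight = 3.
  m = 11 → c = 1011010, weight = 4.
Tally weights:
  weight 0: 1 codewords.
  weight 3: 2 codewords.
  weight 4: 1 codewords.
Minimum distance d = smallest w > 0 with A_w > 0 = 3.
Sanity: Σ A_w = 4 = 2^2 = 4 ✓.


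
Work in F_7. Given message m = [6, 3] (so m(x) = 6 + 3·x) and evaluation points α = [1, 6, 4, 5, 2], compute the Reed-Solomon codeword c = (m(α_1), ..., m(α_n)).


c = [2, 3, 4, 0, 5]

Message polynomial: m(x) = 6 + 3·x (mod 7).
For each evaluation point α_i, compute m(α_i) mod 7:
  α_1 = 1: Horner steps 3 → 2, so m(1) = 2.
  α_2 = 6: Horner steps 3 → 3, so m(6) = 3.
  α_3 = 4: Horner steps 3 → 4, so m(4) = 4.
  α_4 = 5: Horner steps 3 → 0, so m(5) = 0.
  α_5 = 2: Horner steps 3 → 5, so m(2) = 5.
Codeword c = [2, 3, 4, 0, 5] ∈ F_7^5.


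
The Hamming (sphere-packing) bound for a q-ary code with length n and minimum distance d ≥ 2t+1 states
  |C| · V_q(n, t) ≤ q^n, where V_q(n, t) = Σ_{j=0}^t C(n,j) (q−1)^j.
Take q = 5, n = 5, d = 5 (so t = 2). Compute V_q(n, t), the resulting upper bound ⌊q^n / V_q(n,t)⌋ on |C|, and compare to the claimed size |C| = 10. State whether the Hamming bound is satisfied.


V_q(n, t) = 181, q^n = 3125, Hamming bound = 17, |C| = 10 ≤ bound (satisfied).

Step 1: Compute V_q(n, t) = Σ_{j=0}^2 C(n, j) (q−1)^j.
  j = 0: C(5,0)·(4)^0 = 1·1 = 1.
  j = 1: C(5,1)·(4)^1 = 5·4 = 20.
  j = 2: C(5,2)·(4)^2 = 10·16 = 160.
  V_q(n, t) = 1 + 20 + 160 = 181.
Step 2: q^n = 5^5 = 3125.
Step 3: Hamming bound ⌊q^n / V_q(n,t)⌋ = ⌊3125/181⌋ = 17.
Step 4: Compare |C| = 10 to 17: satisfied.
The claimed |C| lies below the Hamming bound.


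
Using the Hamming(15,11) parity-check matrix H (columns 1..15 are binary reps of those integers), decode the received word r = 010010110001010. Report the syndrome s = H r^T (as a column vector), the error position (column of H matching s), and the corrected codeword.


s = (1, 0, 1, 0)^T, error position = 10, corrected codeword c = 010010110101010

Compute s = H r^T mod 2 one row at a time:
  s_1 = 1 + 0 + 0 + 0 + 1 + 0 + 1 + 0 = 3 ≡ 1 (mod 2).
  s_2 = 0 + 1 + 0 + 1 + 1 + 0 + 1 + 0 = 4 ≡ 0 (mod 2).
  s_3 = 1 + 0 + 0 + 1 + 0 + 0 + 1 + 0 = 3 ≡ 1 (mod 2).
  s_4 = 0 + 0 + 1 + 1 + 0 + 0 + 0 + 0 = 2 ≡ 0 (mod 2).
s = (1, 0, 1, 0)^T — this equals column 10 of H (binary 1010), so error is at position 10.
Correct: flip bit 10 of r = 010010110001010 to get c = 010010110101010.


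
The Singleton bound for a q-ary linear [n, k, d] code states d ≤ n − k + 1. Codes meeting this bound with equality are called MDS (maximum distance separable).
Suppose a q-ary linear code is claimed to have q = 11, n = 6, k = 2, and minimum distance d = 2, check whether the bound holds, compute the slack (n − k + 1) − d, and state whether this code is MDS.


Singleton RHS = n − k + 1 = 5, slack = 3, bound satisfied, not MDS.

Singleton bound: d ≤ n − k + 1.
Here n = 6, k = 2, so n − k + 1 = 5.
Given d = 2, check d ≤ 5: YES.
Slack = (n − k + 1) − d = 3.
The code is NOT MDS (slack = 3 > 0).
Description: the claimed parameters are [6, 2, 2]_11; such a code would be non-MDS.


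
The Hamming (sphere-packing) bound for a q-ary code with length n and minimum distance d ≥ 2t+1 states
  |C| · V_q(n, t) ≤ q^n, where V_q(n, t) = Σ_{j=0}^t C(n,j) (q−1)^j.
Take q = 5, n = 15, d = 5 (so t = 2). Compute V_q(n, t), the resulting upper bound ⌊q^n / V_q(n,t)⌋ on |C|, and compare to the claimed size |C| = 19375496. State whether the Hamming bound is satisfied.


V_q(n, t) = 1741, q^n = 30517578125, Hamming bound = 17528764, |C| = 19375496 > bound (violated).

Step 1: Compute V_q(n, t) = Σ_{j=0}^2 C(n, j) (q−1)^j.
  j = 0: C(15,0)·(4)^0 = 1·1 = 1.
  j = 1: C(15,1)·(4)^1 = 15·4 = 60.
  j = 2: C(15,2)·(4)^2 = 105·16 = 1680.
  V_q(n, t) = 1 + 60 + 1680 = 1741.
Step 2: q^n = 5^15 = 30517578125.
Step 3: Hamming bound ⌊q^n / V_q(n,t)⌋ = ⌊30517578125/1741⌋ = 17528764.
Step 4: Compare |C| = 19375496 to 17528764: violated.
The claimed |C| lies above the Hamming bound, so no 5-ary code of length 15 with d ≥ 5 can have 19375496 codewords.


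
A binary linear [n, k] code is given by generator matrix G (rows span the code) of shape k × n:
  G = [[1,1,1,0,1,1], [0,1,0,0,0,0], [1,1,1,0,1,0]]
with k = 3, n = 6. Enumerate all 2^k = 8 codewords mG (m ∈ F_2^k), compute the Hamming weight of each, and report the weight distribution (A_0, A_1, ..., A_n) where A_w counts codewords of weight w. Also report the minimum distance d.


Weight distribution: A_0 = 1, A_1 = 2, A_2 = 1, A_3 = 1, A_4 = 2, A_5 = 1. Minimum distance d = 1.

Enumerate all 2^3 = 8 messages m ∈ F_2^3.
For each, compute codeword c = mG in F_2^6, then tally its weight.
  m = 000 → c = 000000, weight = 0.
  m = 100 → c = 111011, weight = 5.
  m = 010 → c = 010000, weight = 1.
  m = 110 → c = 101011, weight = 4.
  m = 001 → c = 111010, weight = 4.
  m = 101 → c = 000001, weight = 1.
  m = 011 → c = 101010, weight = 3.
  m = 111 → c = 010001, weight = 2.
Tally weights:
  weight 0: 1 codewords.
  weight 1: 2 codewords.
  weight 2: 1 codewords.
  weight 3: 1 codewords.
  weight 4: 2 codewords.
  weight 5: 1 codewords.
Minimum distance d = smallest w > 0 with A_w > 0 = 1.
Sanity: Σ A_w = 8 = 2^3 = 8 ✓.


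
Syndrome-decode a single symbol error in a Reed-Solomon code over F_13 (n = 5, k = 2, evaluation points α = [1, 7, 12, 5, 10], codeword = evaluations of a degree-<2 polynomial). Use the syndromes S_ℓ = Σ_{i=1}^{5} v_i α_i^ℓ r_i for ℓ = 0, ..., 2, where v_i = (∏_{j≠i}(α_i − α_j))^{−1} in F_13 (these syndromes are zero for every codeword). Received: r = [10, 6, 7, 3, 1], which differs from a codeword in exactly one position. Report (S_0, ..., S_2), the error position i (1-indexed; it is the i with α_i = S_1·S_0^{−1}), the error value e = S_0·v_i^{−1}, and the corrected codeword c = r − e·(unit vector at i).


S = (12, 3, 4), error at position 5, error magnitude e = 10, c = [10, 6, 7, 3, 4].

Step 1: column multipliers v_i = (∏_{j≠i}(α_i − α_j))^{−1} mod 13.
  i = 1 (α = 1): (1−7)(1−12)(1−5)(1−10) = (−6)·(−11)·(−4)·(−9) = 2376 ≡ 10, so v_1 = 10^{−1} = 4 (mod 13).
  i = 2 (α = 7): (7−1)(7−12)(7−5)(7−10) = 6·(−5)·2·(−3) = 180 ≡ 11, so v_2 = 11^{−1} = 6 (mod 13).
  i = 3 (α = 12): (12−1)(12−7)(12−5)(12−10) = 11·5·7·2 = 770 ≡ 3, so v_3 = 3^{−1} = 9 (mod 13).
  i = 4 (α = 5): (5−1)(5−7)(5−12)(5−10) = 4·(−2)·(−7)·(−5) = −280 ≡ 6, so v_4 = 6^{−1} = 11 (mod 13).
  i = 5 (α = 10): (10−1)(10−7)(10−12)(10−5) = 9·3·(−2)·5 = −270 ≡ 3, so v_5 = 3^{−1} = 9 (mod 13).
  v = [4, 6, 9, 11, 9].
Step 2: syndromes of r = [10, 6, 7, 3, 1] (all sums mod 13).
  S_0 = Σ v_i r_i = 4·10 + 6·6 + 9·7 + 11·3 + 9·1 = 181 ≡ 12.
  S_1 = Σ v_i α_i r_i = 4·1·10 + 6·7·6 + 9·12·7 + 11·5·3 + 9·10·1 = 1303 ≡ 3.
  α_i^2 mod 13 = [1, 10, 1, 12, 9].
  S_2 = Σ v_i α_i^2 r_i = 4·1·10 + 6·10·6 + 9·1·7 + 11·12·3 + 9·9·1 = 940 ≡ 4.
  S = (12, 3, 4) ≠ 0, so r is not a codeword (an error is present).
Step 3: locate the error. For a single error e at position i, S_ℓ = v_i·e·α_i^ℓ, so α_err = S_1/S_0.
  S_0^{−1} = 12^{−1} = 12 (mod 13), so α_err = 3·12 = 36 ≡ 10 = α_5. Error position i = 5.
  Consistency check: S_2/S_1 = 4·9 = 36 ≡ 10 = α_err ✓ (single-error assumption holds).
Step 4: error magnitude e = S_0/v_5 = S_0·∏_{j≠5}(α_5 − α_j) = 12·3 = 36 ≡ 10 (mod 13).
Step 5: correct position 5: c_5 = r_5 − e = 1 − 10 ≡ 4 (mod 13). Hence c = [10, 6, 7, 3, 4].
  Check: interpolating c through the α_i gives m(x) = 2 + 8·x (degree < 2) with m(α_i) = c_i for every i, so c is indeed a codeword.


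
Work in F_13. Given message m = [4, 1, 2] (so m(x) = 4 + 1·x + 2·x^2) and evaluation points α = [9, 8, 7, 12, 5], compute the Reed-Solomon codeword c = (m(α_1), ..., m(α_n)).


c = [6, 10, 5, 5, 7]

Message polynomial: m(x) = 4 + 1·x + 2·x^2 (mod 13).
For each evaluation point α_i, compute m(α_i) mod 13:
  α_1 = 9: Horner steps 2 → 6 → 6, so m(9) = 6.
  α_2 = 8: Horner steps 2 → 4 → 10, so m(8) = 10.
  α_3 = 7: Horner steps 2 → 2 → 5, so m(7) = 5.
  α_4 = 12: Horner steps 2 → 12 → 5, so m(12) = 5.
  α_5 = 5: Horner steps 2 → 11 → 7, so m(5) = 7.
Codeword c = [6, 10, 5, 5, 7] ∈ F_13^5.


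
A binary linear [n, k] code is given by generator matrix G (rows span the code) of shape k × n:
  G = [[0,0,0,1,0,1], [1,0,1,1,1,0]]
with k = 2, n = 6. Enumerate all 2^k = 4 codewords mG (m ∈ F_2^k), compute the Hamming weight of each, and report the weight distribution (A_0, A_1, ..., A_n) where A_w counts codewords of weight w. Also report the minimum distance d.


Weight distribution: A_0 = 1, A_2 = 1, A_4 = 2. Minimum distance d = 2.

Enumerate all 2^2 = 4 messages m ∈ F_2^2.
For each, compute codeword c = mG in F_2^6, then tally its weight.
  m = 00 → c = 000000, weight = 0.
  m = 10 → c = 000101, weight = 2.
  m = 01 → c = 101110, weight = 4.
  m = 11 → c = 101011, weight = 4.
Tally weights:
  weight 0: 1 codewords.
  weight 2: 1 codewords.
  weight 4: 2 codewords.
Minimum distance d = smallest w > 0 with A_w > 0 = 2.
Sanity: Σ A_w = 4 = 2^2 = 4 ✓.


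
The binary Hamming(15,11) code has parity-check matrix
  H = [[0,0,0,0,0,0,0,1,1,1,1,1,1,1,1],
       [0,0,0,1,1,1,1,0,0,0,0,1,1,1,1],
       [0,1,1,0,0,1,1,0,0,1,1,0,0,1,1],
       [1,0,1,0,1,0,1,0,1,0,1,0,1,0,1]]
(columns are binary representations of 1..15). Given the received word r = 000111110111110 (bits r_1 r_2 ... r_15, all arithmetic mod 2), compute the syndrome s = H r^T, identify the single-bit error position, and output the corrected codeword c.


s = (0, 1, 1, 0)^T, error position = 6, corrected codeword c = 000110110111110

Compute s = H r^T mod 2 one row at a time:
  s_1 = 1 + 0 + 1 + 1 + 1 + 1 + 1 + 0 = 6 ≡ 0 (mod 2).
  s_2 = 1 + 1 + 1 + 1 + 1 + 1 + 1 + 0 = 7 ≡ 1 (mod 2).
  s_3 = 0 + 0 + 1 + 1 + 1 + 1 + 1 + 0 = 5 ≡ 1 (mod 2).
  s_4 = 0 + 0 + 1 + 1 + 0 + 1 + 1 + 0 = 4 ≡ 0 (mod 2).
s = (0, 1, 1, 0)^T — this equals column 6 of H (binary 0110), so error is at position 6.
Correct: flip bit 6 of r = 000111110111110 to get c = 000110110111110.


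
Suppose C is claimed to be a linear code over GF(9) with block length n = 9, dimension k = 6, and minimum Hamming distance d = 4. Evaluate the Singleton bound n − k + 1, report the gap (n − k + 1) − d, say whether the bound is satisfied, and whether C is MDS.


Singleton RHS = n − k + 1 = 4, slack = 0, bound satisfied, MDS.

Singleton bound: d ≤ n − k + 1.
Here n = 9, k = 6, so n − k + 1 = 4.
Given d = 4, check d ≤ 4: YES.
Slack = (n − k + 1) − d = 0.
The code is MDS (slack = 0).
Description: the claimed parameters are [9, 6, 4]_9; such a code would be MDS (meets Singleton bound).


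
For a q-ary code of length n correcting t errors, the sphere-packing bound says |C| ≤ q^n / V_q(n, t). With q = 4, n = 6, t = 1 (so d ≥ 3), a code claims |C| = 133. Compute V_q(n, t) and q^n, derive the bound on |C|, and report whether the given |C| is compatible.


V_q(n, t) = 19, q^n = 4096, Hamming bound = 215, |C| = 133 ≤ bound (satisfied).

Step 1: Compute V_q(n, t) = Σ_{j=0}^1 C(n, j) (q−1)^j.
  j = 0: C(6,0)·(3)^0 = 1·1 = 1.
  j = 1: C(6,1)·(3)^1 = 6·3 = 18.
  V_q(n, t) = 1 + 18 = 19.
Step 2: q^n = 4^6 = 4096.
Step 3: Hamming bound ⌊q^n / V_q(n,t)⌋ = ⌊4096/19⌋ = 215.
Step 4: Compare |C| = 133 to 215: satisfied.
The claimed |C| lies below the Hamming bound.


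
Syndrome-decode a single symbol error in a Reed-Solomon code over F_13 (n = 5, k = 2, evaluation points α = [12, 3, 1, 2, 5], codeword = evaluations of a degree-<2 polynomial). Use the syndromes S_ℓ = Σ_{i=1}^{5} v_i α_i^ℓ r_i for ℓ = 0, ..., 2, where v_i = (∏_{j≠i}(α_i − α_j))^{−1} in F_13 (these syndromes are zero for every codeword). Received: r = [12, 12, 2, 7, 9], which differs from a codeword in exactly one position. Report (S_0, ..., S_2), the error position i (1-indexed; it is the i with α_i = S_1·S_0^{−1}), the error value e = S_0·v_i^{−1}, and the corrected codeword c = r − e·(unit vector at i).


S = (7, 6, 7), error at position 1, error magnitude e = 7, c = [5, 12, 2, 7, 9].

Step 1: column multipliers v_i = (∏_{j≠i}(α_i − α_j))^{−1} mod 13.
  i = 1 (α = 12): (12−3)(12−1)(12−2)(12−5) = 9·11·10·7 = 6930 ≡ 1, so v_1 = 1^{−1} = 1 (mod 13).
  i = 2 (α = 3): (3−12)(3−1)(3−2)(3−5) = (−9)·2·1·(−2) = 36 ≡ 10, so v_2 = 10^{−1} = 4 (mod 13).
  i = 3 (α = 1): (1−12)(1−3)(1−2)(1−5) = (−11)·(−2)·(−1)·(−4) = 88 ≡ 10, so v_3 = 10^{−1} = 4 (mod 13).
  i = 4 (α = 2): (2−12)(2−3)(2−1)(2−5) = (−10)·(−1)·1·(−3) = −30 ≡ 9, so v_4 = 9^{−1} = 3 (mod 13).
  i = 5 (α = 5): (5−12)(5−3)(5−1)(5−2) = (−7)·2·4·3 = −168 ≡ 1, so v_5 = 1^{−1} = 1 (mod 13).
  v = [1, 4, 4, 3, 1].
Step 2: syndromes of r = [12, 12, 2, 7, 9] (all sums mod 13).
  S_0 = Σ v_i r_i = 1·12 + 4·12 + 4·2 + 3·7 + 1·9 = 98 ≡ 7.
  S_1 = Σ v_i α_i r_i = 1·12·12 + 4·3·12 + 4·1·2 + 3·2·7 + 1·5·9 = 383 ≡ 6.
  α_i^2 mod 13 = [1, 9, 1, 4, 12].
  S_2 = Σ v_i α_i^2 r_i = 1·1·12 + 4·9·12 + 4·1·2 + 3·4·7 + 1·12·9 = 644 ≡ 7.
  S = (7, 6, 7) ≠ 0, so r is not a codeword (an error is present).
Step 3: locate the error. For a single error e at position i, S_ℓ = v_i·e·α_i^ℓ, so α_err = S_1/S_0.
  S_0^{−1} = 7^{−1} = 2 (mod 13), so α_err = 6·2 = 12 ≡ 12 = α_1. Error position i = 1.
  Consistency check: S_2/S_1 = 7·11 = 77 ≡ 12 = α_err ✓ (single-error assumption holds).
Step 4: error magnitude e = S_0/v_1 = S_0·∏_{j≠1}(α_1 − α_j) = 7·1 = 7 ≡ 7 (mod 13).
Step 5: correct position 1: c_1 = r_1 − e = 12 − 7 ≡ 5 (mod 13). Hence c = [5, 12, 2, 7, 9].
  Check: interpolating c through the α_i gives m(x) = 10 + 5·x (degree < 2) with m(α_i) = c_i for every i, so c is indeed a codeword.


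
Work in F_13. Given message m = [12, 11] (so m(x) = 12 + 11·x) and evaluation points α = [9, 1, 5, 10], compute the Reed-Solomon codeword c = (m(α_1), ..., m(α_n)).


c = [7, 10, 2, 5]

Message polynomial: m(x) = 12 + 11·x (mod 13).
For each evaluation point α_i, compute m(α_i) mod 13:
  α_1 = 9: Horner steps 11 → 7, so m(9) = 7.
  α_2 = 1: Horner steps 11 → 10, so m(1) = 10.
  α_3 = 5: Horner steps 11 → 2, so m(5) = 2.
  α_4 = 10: Horner steps 11 → 5, so m(10) = 5.
Codeword c = [7, 10, 2, 5] ∈ F_13^4.


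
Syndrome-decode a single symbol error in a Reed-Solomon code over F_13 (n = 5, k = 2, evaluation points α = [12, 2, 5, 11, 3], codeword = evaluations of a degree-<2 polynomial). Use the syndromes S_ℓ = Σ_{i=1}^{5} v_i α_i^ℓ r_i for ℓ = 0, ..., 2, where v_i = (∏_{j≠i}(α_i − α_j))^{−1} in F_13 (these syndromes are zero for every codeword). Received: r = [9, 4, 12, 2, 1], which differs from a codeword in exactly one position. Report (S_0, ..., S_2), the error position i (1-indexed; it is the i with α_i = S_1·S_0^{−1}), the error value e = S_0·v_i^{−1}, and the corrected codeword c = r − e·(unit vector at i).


S = (10, 4, 12), error at position 5, error magnitude e = 3, c = [9, 4, 12, 2, 11].

Step 1: column multipliers v_i = (∏_{j≠i}(α_i − α_j))^{−1} mod 13.
  i = 1 (α = 12): (12−2)(12−5)(12−11)(12−3) = 10·7·1·9 = 630 ≡ 6, so v_1 = 6^{−1} = 11 (mod 13).
  i = 2 (α = 2): (2−12)(2−5)(2−11)(2−3) = (−10)·(−3)·(−9)·(−1) = 270 ≡ 10, so v_2 = 10^{−1} = 4 (mod 13).
  i = 3 (α = 5): (5−12)(5−2)(5−11)(5−3) = (−7)·3·(−6)·2 = 252 ≡ 5, so v_3 = 5^{−1} = 8 (mod 13).
  i = 4 (α = 11): (11−12)(11−2)(11−5)(11−3) = (−1)·9·6·8 = −432 ≡ 10, so v_4 = 10^{−1} = 4 (mod 13).
  i = 5 (α = 3): (3−12)(3−2)(3−5)(3−11) = (−9)·1·(−2)·(−8) = −144 ≡ 12, so v_5 = 12^{−1} = 12 (mod 13).
  v = [11, 4, 8, 4, 12].
Step 2: syndromes of r = [9, 4, 12, 2, 1] (all sums mod 13).
  S_0 = Σ v_i r_i = 11·9 + 4·4 + 8·12 + 4·2 + 12·1 = 231 ≡ 10.
  S_1 = Σ v_i α_i r_i = 11·12·9 + 4·2·4 + 8·5·12 + 4·11·2 + 12·3·1 = 1824 ≡ 4.
  α_i^2 mod 13 = [1, 4, 12, 4, 9].
  S_2 = Σ v_i α_i^2 r_i = 11·1·9 + 4·4·4 + 8·12·12 + 4·4·2 + 12·9·1 = 1455 ≡ 12.
  S = (10, 4, 12) ≠ 0, so r is not a codeword (an error is present).
Step 3: locate the error. For a single error e at position i, S_ℓ = v_i·e·α_i^ℓ, so α_err = S_1/S_0.
  S_0^{−1} = 10^{−1} = 4 (mod 13), so α_err = 4·4 = 16 ≡ 3 = α_5. Error position i = 5.
  Consistency check: S_2/S_1 = 12·10 = 120 ≡ 3 = α_err ✓ (single-error assumption holds).
Step 4: error magnitude e = S_0/v_5 = S_0·∏_{j≠5}(α_5 − α_j) = 10·12 = 120 ≡ 3 (mod 13).
Step 5: correct position 5: c_5 = r_5 − e = 1 − 3 ≡ 11 (mod 13). Hence c = [9, 4, 12, 2, 11].
  Check: interpolating c through the α_i gives m(x) = 3 + 7·x (degree < 2) with m(α_i) = c_i for every i, so c is indeed a codeword.


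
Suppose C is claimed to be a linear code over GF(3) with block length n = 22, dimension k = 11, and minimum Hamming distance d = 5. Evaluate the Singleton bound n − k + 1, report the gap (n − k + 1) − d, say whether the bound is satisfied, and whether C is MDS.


Singleton RHS = n − k + 1 = 12, slack = 7, bound satisfied, not MDS.

Singleton bound: d ≤ n − k + 1.
Here n = 22, k = 11, so n − k + 1 = 12.
Given d = 5, check d ≤ 12: YES.
Slack = (n − k + 1) − d = 7.
The code is NOT MDS (slack = 7 > 0).
Description: the claimed parameters are [22, 11, 5]_3; such a code would be non-MDS.


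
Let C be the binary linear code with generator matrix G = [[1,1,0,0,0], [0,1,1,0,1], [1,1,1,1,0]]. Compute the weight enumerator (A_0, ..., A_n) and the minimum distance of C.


Weight distribution: A_0 = 1, A_2 = 2, A_3 = 4, A_4 = 1. Minimum distance d = 2.

Enumerate all 2^3 = 8 messages m ∈ F_2^3.
For each, compute codeword c = mG in F_2^5, then tally its weight.
  m = 000 → c = 00000, weight = 0.
  m = 100 → c = 11000, weight = 2.
  m = 010 → c = 01101, weight = 3.
  m = 110 → c = 10101, weight = 3.
  m = 001 → c = 11110, weight = 4.
  m = 101 → c = 00110, weight = 2.
  m = 011 → c = 10011, weight = 3.
  m = 111 → c = 01011, weight = 3.
Tally weights:
  weight 0: 1 codewords.
  weight 2: 2 codewords.
  weight 3: 4 codewords.
  weight 4: 1 codewords.
Minimum distance d = smallest w > 0 with A_w > 0 = 2.
Sanity: Σ A_w = 8 = 2^3 = 8 ✓.


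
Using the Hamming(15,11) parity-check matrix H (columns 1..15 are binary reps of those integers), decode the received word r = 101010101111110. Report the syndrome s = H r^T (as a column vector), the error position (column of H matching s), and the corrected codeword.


s = (0, 1, 1, 1)^T, error position = 7, corrected codeword c = 101010001111110

Compute s = H r^T mod 2 one row at a time:
  s_1 = 0 + 1 + 1 + 1 + 1 + 1 + 1 + 0 = 6 ≡ 0 (mod 2).
  s_2 = 0 + 1 + 0 + 1 + 1 + 1 + 1 + 0 = 5 ≡ 1 (mod 2).
  s_3 = 0 + 1 + 0 + 1 + 1 + 1 + 1 + 0 = 5 ≡ 1 (mod 2).
  s_4 = 1 + 1 + 1 + 1 + 1 + 1 + 1 + 0 = 7 ≡ 1 (mod 2).
s = (0, 1, 1, 1)^T — this equals column 7 of H (binary 0111), so error is at position 7.
Correct: flip bit 7 of r = 101010101111110 to get c = 101010001111110.


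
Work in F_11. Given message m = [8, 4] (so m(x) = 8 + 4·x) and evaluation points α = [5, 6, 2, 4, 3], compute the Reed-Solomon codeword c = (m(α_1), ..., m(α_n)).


c = [6, 10, 5, 2, 9]

Message polynomial: m(x) = 8 + 4·x (mod 11).
For each evaluation point α_i, compute m(α_i) mod 11:
  α_1 = 5: Horner steps 4 → 6, so m(5) = 6.
  α_2 = 6: Horner steps 4 → 10, so m(6) = 10.
  α_3 = 2: Horner steps 4 → 5, so m(2) = 5.
  α_4 = 4: Horner steps 4 → 2, so m(4) = 2.
  α_5 = 3: Horner steps 4 → 9, so m(3) = 9.
Codeword c = [6, 10, 5, 2, 9] ∈ F_11^5.


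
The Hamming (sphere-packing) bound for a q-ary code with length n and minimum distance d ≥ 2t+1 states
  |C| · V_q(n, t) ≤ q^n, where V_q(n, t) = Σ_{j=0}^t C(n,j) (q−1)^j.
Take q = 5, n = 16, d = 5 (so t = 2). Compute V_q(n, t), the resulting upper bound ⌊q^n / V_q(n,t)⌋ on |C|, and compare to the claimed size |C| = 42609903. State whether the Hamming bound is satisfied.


V_q(n, t) = 1985, q^n = 152587890625, Hamming bound = 76870473, |C| = 42609903 ≤ bound (satisfied).

Step 1: Compute V_q(n, t) = Σ_{j=0}^2 C(n, j) (q−1)^j.
  j = 0: C(16,0)·(4)^0 = 1·1 = 1.
  j = 1: C(16,1)·(4)^1 = 16·4 = 64.
  j = 2: C(16,2)·(4)^2 = 120·16 = 1920.
  V_q(n, t) = 1 + 64 + 1920 = 1985.
Step 2: q^n = 5^16 = 152587890625.
Step 3: Hamming bound ⌊q^n / V_q(n,t)⌋ = ⌊152587890625/1985⌋ = 76870473.
Step 4: Compare |C| = 42609903 to 76870473: satisfied.
The claimed |C| lies below the Hamming bound.


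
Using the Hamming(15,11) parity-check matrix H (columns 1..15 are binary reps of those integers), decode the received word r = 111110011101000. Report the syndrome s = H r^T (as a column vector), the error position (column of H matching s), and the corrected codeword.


s = (0, 1, 1, 0)^T, error position = 6, corrected codeword c = 111111011101000

Compute s = H r^T mod 2 one row at a time:
  s_1 = 1 + 1 + 1 + 0 + 1 + 0 + 0 + 0 = 4 ≡ 0 (mod 2).
  s_2 = 1 + 1 + 0 + 0 + 1 + 0 + 0 + 0 = 3 ≡ 1 (mod 2).
  s_3 = 1 + 1 + 0 + 0 + 1 + 0 + 0 + 0 = 3 ≡ 1 (mod 2).
  s_4 = 1 + 1 + 1 + 0 + 1 + 0 + 0 + 0 = 4 ≡ 0 (mod 2).
s = (0, 1, 1, 0)^T — this equals column 6 of H (binary 0110), so error is at position 6.
Correct: flip bit 6 of r = 111110011101000 to get c = 111111011101000.


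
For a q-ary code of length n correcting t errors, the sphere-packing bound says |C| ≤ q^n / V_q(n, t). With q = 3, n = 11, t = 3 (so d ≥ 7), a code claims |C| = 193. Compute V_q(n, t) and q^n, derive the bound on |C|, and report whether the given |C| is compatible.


V_q(n, t) = 1563, q^n = 177147, Hamming bound = 113, |C| = 193 > bound (violated).

Step 1: Compute V_q(n, t) = Σ_{j=0}^3 C(n, j) (q−1)^j.
  j = 0: C(11,0)·(2)^0 = 1·1 = 1.
  j = 1: C(11,1)·(2)^1 = 11·2 = 22.
  j = 2: C(11,2)·(2)^2 = 55·4 = 220.
  j = 3: C(11,3)·(2)^3 = 165·8 = 1320.
  V_q(n, t) = 1 + 22 + 220 + 1320 = 1563.
Step 2: q^n = 3^11 = 177147.
Step 3: Hamming bound ⌊q^n / V_q(n,t)⌋ = ⌊177147/1563⌋ = 113.
Step 4: Compare |C| = 193 to 113: violated.
The claimed |C| lies above the Hamming bound, so no 3-ary code of length 11 with d ≥ 7 can have 193 codewords.


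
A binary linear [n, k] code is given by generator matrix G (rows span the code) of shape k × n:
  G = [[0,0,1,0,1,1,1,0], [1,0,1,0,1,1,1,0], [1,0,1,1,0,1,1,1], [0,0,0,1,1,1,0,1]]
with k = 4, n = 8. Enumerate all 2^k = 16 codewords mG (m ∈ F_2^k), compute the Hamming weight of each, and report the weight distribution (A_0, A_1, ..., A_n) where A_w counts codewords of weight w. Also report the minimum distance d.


Weight distribution: A_0 = 1, A_1 = 2, A_2 = 1, A_3 = 2, A_4 = 5, A_5 = 4, A_6 = 1. Minimum distance d = 1.

Enumerate all 2^4 = 16 messages m ∈ F_2^4.
For each, compute codeword c = mG in F_2^8, then tally its weight.
  m = 0000 → c = 00000000, weight = 0.
  m = 1000 → c = 00101110, weight = 4.
  m = 0100 → c = 10101110, weight = 5.
  m = 1100 → c = 10000000, weight = 1.
  m = 0010 → c = 10110111, weight = 6.
  m = 1010 → c = 10011001, weight = 4.
  m = 0110 → c = 00011001, weight = 3.
  m = 1110 → c = 00110111, weight = 5.
  m = 0001 → c = 00011101, weight = 4.
  m = 1001 → c = 00110011, weight = 4.
  m = 0101 → c = 10110011, weight = 5.
  m = 1101 → c = 10011101, weight = 5.
  m = 0011 → c = 10101010, weight = 4.
  m = 1011 → c = 10000100, weight = 2.
  m = 0111 → c = 00000100, weight = 1.
  m = 1111 → c = 00101010, weight = 3.
Tally weights:
  weight 0: 1 codewords.
  weight 1: 2 codewords.
  weight 2: 1 codewords.
  weight 3: 2 codewords.
  weight 4: 5 codewords.
  weight 5: 4 codewords.
  weight 6: 1 codewords.
Minimum distance d = smallest w > 0 with A_w > 0 = 1.
Sanity: Σ A_w = 16 = 2^4 = 16 ✓.


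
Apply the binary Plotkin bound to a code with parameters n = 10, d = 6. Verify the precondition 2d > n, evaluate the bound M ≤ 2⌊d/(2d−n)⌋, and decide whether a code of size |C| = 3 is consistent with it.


Plotkin bound M ≤ 6; given |C| = 3 ≤ bound (satisfied).

Check applicability: 2d = 12, n = 10.
2d − n = 2 > 0, so Plotkin applies.
Compute d/(2d−n) = 6/2 ≈ 3.0000.
⌊d/(2d−n)⌋ = 3.
Plotkin bound: M ≤ 2·3 = 6.
Given |C| = 3, check: satisfied.
This |C| is below the Plotkin bound.
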